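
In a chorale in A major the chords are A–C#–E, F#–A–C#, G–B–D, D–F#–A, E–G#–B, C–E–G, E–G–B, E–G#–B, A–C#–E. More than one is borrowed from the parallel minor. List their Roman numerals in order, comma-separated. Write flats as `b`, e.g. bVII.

A major has the diatonic set A, Bm, C#m, D, E, F#m, G#dim. A–C#–E = A, F#–A–C# = F#m, D–F#–A = D and E–G#–B = E are all diatonic. But G–B–D is foreign: the diatonic vii° on degree 7 is G#dim, whereas G comes from A minor. It is labeled bVII. C–E–G is not: scale degree 3 in A major carries C#m (iii). In A minor the chord on that degree is C, so here it functions as bIII, borrowed from the parallel minor. E–G–B doesn't fit — on degree 5 A major would have E (V). Em is the degree-5 chord of A minor, so it is the borrowed v.

bVII, bIII, v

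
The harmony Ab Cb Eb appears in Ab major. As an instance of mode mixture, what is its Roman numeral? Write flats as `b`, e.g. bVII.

Ab is scale degree 1 in Ab major. Ab–Cb–Eb is a minor chord — the form found in Ab minor, not the diatonic I (Ab). Borrowed into Ab major it is written i.

i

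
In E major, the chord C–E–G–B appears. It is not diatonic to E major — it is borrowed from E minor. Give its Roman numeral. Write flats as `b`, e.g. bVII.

The root C is the lowered 6th scale degree — diatonically E major has C# there. C–E–G–B is a major-seventh chord — the form found in E minor, not the diatonic vi (C#m). Borrowed into E major it is written bVImaj7.

bVImaj7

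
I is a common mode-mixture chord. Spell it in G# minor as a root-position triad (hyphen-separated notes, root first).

I is built on scale degree 1, which is G# in both G# minor and its parallel. Stacking thirds in G# major on G# gives G#–B#–D#.

G#-B#-D#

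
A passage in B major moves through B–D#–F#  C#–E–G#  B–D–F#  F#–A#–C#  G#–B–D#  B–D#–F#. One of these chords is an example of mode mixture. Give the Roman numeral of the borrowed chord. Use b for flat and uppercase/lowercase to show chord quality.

In B major the diatonic chords are B, C#m, D#m, E, F#, G#m, A#dim. Of the given chords, B–D#–F# = B, C#–E–G# = C#m, F#–A#–C# = F# and G#–B–D# = G#m are diatonic. B–D–F# is not: scale degree 1 in B major carries B (I). In B minor the chord on that degree is Bm, so here it functions as i, borrowed from the parallel minor.

i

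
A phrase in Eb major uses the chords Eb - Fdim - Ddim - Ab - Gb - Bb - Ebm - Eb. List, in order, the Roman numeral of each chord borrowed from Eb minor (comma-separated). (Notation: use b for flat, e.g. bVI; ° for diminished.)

ii°, bIII, i

Eb major has the diatonic set Eb, Fm, Gm, Ab, Bb, Cm, Ddim. Of the given chords, Eb, Ddim, Ab and Bb are diatonic. Fdim (F–Ab–Cb) doesn't fit — on degree 2 Eb major would have Fm (ii). Fdim is the degree-2 chord of Eb minor, so it is the borrowed ii°. Gb (Gb–Bb–Db) is not: scale degree 3 in Eb major carries Gm (iii). In Eb minor the chord on that degree is Gb, so here it functions as bIII, borrowed from the parallel minor. But Ebm (Eb–Gb–Bb) is foreign: the diatonic I on degree 1 is Eb, whereas Ebm comes from Eb minor. It is labeled i.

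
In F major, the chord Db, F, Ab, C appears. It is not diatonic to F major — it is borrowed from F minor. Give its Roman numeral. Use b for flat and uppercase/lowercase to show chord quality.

bVImaj7

In F major scale degree 6 is D; Db is its lowered form, from F minor. The diatonic chord on degree 6 would be Dm (vi), but Db–F–Ab–C is the major-seventh chord from F minor. As a borrowed chord it is labeled bVImaj7.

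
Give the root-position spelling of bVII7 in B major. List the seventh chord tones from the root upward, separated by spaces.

A C# E G

bVII7 is built on the lowered scale degree 7. In B major degree 7 is A#; lowered it becomes A. Building the dominant-seventh chord from the parallel minor on A: A–C#–E–G.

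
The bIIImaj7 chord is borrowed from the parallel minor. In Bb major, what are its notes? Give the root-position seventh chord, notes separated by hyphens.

Db-F-Ab-C

Scale degree 3 in Bb major is D. bIIImaj7 uses the lowered form, Db, taken from Bb minor. Stacking thirds in Bb minor on Db gives Db–F–Ab–C.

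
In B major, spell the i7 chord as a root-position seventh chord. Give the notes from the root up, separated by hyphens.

i7 is built on scale degree 1, which is B in both B major and its parallel. In B minor the chord on B is B–D–F#–A.

B-D-F#-A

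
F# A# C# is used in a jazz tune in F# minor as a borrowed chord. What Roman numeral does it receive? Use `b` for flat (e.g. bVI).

I

The root F# is the diatonic 1st degree of F# minor; the borrowing shows in the chord quality. Diatonically F# minor has F#m (i) on that degree; F#–A#–C# is instead the major chord native to F# major, so it takes the label I.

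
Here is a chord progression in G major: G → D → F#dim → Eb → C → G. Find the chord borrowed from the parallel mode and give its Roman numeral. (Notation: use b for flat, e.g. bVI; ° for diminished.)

bVI

In G major the diatonic chords are G, Am, Bm, C, D, Em, F#dim. G, D, F#dim and C all belong to that set. But Eb (Eb–G–Bb) is foreign: the diatonic vi on degree 6 is Em, whereas Eb comes from G minor. It is labeled bVI.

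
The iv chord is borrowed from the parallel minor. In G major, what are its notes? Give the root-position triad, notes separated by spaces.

iv is built on scale degree 4, which is C in both G major and its parallel. In G minor the chord on C is C–Eb–G.

C Eb G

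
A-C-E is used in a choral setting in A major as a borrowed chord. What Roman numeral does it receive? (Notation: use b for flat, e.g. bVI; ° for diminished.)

i

A is scale degree 1 in A major. A–C–E is a minor chord — the form found in A minor, not the diatonic I (A). Borrowed into A major it is written i.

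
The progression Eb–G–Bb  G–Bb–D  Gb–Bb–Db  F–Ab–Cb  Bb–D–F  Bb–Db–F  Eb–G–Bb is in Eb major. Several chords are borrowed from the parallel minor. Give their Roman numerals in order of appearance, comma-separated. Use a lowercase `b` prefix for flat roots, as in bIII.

bIII, ii°, v

The diatonic triads in Eb major are Eb, Fm, Gm, Ab, Bb, Cm, Ddim. Of the given chords, Eb–G–Bb = Eb, G–Bb–D = Gm and Bb–D–F = Bb are diatonic. Gb–Bb–Db doesn't fit — on degree 3 Eb major would have Gm (iii). Gb is the degree-3 chord of Eb minor, so it is the borrowed bIII. F–Ab–Cb is not: scale degree 2 in Eb major carries Fm (ii). In Eb minor the chord on that degree is Fdim, so here it functions as ii°, borrowed from the parallel minor. Bb–Db–F is not: scale degree 5 in Eb major carries Bb (V). In Eb minor the chord on that degree is Bbm, so here it functions as v, borrowed from the parallel minor.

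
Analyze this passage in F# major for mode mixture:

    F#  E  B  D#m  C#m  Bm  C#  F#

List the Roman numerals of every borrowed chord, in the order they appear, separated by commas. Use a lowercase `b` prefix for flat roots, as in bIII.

bVII, v, iv

In F# major the diatonic chords are F#, G#m, A#m, B, C#, D#m, E#dim. F#, B, D#m and C# are all diatonic. But E (E–G#–B) is foreign: the diatonic vii° on degree 7 is E#dim, whereas E comes from F# minor. It is labeled bVII. C#m (C#–E–G#) is not: scale degree 5 in F# major carries C# (V). In F# minor the chord on that degree is C#m, so here it functions as v, borrowed from the parallel minor. But Bm (B–D–F#) is foreign: the diatonic IV on degree 4 is B, whereas Bm comes from F# minor. It is labeled iv.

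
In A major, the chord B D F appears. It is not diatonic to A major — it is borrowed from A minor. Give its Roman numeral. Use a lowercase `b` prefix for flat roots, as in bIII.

B is scale degree 2 in A major. The diatonic chord on degree 2 would be Bm (ii), but B–D–F is the diminished chord from A minor. As a borrowed chord it is labeled ii°.

ii°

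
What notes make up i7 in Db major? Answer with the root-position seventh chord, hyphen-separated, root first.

Db-Fb-Ab-Cb

The root, Db, is scale degree 1 — the same note in Db major and Db minor; only the chord quality changes. In Db minor the chord on Db is Db–Fb–Ab–Cb.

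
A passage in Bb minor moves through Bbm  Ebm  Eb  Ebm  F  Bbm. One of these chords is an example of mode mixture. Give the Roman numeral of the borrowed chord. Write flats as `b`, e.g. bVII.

In Bb minor (with V from harmonic minor) the diatonic chords are Bbm, Cdim, Db, Ebm, F, Gb, Ab. Bbm, Ebm and F are all diatonic. Eb (Eb–G–Bb) doesn't fit — on degree 4 Bb minor would have Ebm (iv). Eb is the degree-4 chord of Bb major, so it is the borrowed IV.

IV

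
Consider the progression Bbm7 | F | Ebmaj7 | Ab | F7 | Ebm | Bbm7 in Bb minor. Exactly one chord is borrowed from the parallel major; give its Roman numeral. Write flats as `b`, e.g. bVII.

In Bb minor (with V from harmonic minor) the diatonic chords are Bbm, Cdim, Db, Ebm, F, Gb, Ab. Bbm7, F, Ab, F7 and Ebm all belong to that set. But Ebmaj7 (Eb–G–Bb–D) is foreign: the diatonic iv on degree 4 is Ebm, whereas Ebmaj7 comes from Bb major. It is labeled IVmaj7.

IVmaj7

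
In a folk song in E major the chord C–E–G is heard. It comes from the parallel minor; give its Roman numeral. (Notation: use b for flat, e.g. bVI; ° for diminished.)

bVI

In E major scale degree 6 is C#; C is its lowered form, from E minor. Diatonically E major has C#m (vi) on that degree; C–E–G is instead the major chord native to E minor, so it takes the label bVI.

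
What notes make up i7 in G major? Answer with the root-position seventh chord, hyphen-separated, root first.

i7 is built on scale degree 1, which is G in both G major and its parallel. In G minor the chord on G is G–Bb–D–F.

G-Bb-D-F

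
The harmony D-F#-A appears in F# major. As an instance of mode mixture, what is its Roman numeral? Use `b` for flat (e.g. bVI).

The root D is the lowered 6th scale degree — diatonically F# major has D# there. Diatonically F# major has D#m (vi) on that degree; D–F#–A is instead the major chord native to F# minor, so it takes the label bVI.

bVI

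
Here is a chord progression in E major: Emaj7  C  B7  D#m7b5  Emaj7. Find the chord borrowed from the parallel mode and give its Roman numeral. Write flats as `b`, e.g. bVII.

E major has the diatonic set E, F#m, G#m, A, B, C#m, D#dim. Emaj7, B7 and D#m7b5 are all diatonic. C (C–E–G) is not: scale degree 6 in E major carries C#m (vi). In E minor the chord on that degree is C, so here it functions as bVI, borrowed from the parallel minor.

bVI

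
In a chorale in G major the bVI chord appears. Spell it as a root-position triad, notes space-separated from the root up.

Eb G Bb

bVI is built on the lowered scale degree 6. In G major degree 6 is E; lowered it becomes Eb. Building the major chord from the parallel minor on Eb: Eb–G–Bb.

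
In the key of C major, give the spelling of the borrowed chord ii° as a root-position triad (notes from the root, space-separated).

The root, D, is scale degree 2 — the same note in C major and C minor; only the chord quality changes. In C minor the chord on D is D–F–Ab.

D F Ab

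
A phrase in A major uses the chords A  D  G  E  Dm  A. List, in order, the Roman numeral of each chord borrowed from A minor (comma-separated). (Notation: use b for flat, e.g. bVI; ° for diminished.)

The diatonic triads in A major are A, Bm, C#m, D, E, F#m, G#dim. A, D and E all belong to that set. G (G–B–D) doesn't fit — on degree 7 A major would have G#dim (vii°). G is the degree-7 chord of A minor, so it is the borrowed bVII. But Dm (D–F–A) is foreign: the diatonic IV on degree 4 is D, whereas Dm comes from A minor. It is labeled iv.

bVII, iv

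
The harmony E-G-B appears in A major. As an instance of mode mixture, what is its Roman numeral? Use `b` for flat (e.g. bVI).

v

E is scale degree 5 in A major. Diatonically A major has E (V) on that degree; E–G–B is instead the minor chord native to A minor, so it takes the label v.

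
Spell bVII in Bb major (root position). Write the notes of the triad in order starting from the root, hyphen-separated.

Scale degree 7 in Bb major is A. bVII uses the lowered form, Ab, taken from Bb minor. In Bb minor the chord on Ab is Ab–C–Eb.

Ab-C-Eb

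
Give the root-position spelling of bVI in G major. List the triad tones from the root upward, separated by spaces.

The root of bVI is the lowered 6th degree: E becomes Eb. Building the major chord from the parallel minor on Eb: Eb–G–Bb.

Eb G Bb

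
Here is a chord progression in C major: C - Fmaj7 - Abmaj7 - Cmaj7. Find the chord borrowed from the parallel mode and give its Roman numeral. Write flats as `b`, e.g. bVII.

bVImaj7

The diatonic triads in C major are C, Dm, Em, F, G, Am, Bdim. Of the given chords, C, Fmaj7 and Cmaj7 are diatonic. Abmaj7 (Ab–C–Eb–G) doesn't fit — on degree 6 C major would have Am (vi). Abmaj7 is the degree-6 chord of C minor, so it is the borrowed bVImaj7.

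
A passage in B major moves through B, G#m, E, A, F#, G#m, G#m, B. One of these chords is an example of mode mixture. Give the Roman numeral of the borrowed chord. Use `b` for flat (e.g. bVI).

bVII

The diatonic triads in B major are B, C#m, D#m, E, F#, G#m, A#dim. B, G#m, E and F# are all diatonic. But A (A–C#–E) is foreign: the diatonic vii° on degree 7 is A#dim, whereas A comes from B minor. It is labeled bVII.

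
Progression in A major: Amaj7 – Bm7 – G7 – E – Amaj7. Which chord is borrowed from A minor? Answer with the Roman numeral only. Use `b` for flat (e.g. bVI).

In A major the diatonic chords are A, Bm, C#m, D, E, F#m, G#dim. Of the given chords, Amaj7, Bm7 and E are diatonic. G7 (G–B–D–F) is not: scale degree 7 in A major carries G#dim (vii°). In A minor the chord on that degree is G7, so here it functions as bVII7, borrowed from the parallel minor.

bVII7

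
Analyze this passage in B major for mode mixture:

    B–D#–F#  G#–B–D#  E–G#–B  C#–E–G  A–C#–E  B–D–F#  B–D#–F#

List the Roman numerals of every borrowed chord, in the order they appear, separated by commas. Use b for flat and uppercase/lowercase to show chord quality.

In B major the diatonic chords are B, C#m, D#m, E, F#, G#m, A#dim. B–D#–F# = B, G#–B–D# = G#m and E–G#–B = E are all diatonic. C#–E–G doesn't fit — on degree 2 B major would have C#m (ii). C#dim is the degree-2 chord of B minor, so it is the borrowed ii°. A–C#–E doesn't fit — on degree 7 B major would have A#dim (vii°). A is the degree-7 chord of B minor, so it is the borrowed bVII. B–D–F# doesn't fit — on degree 1 B major would have B (I). Bm is the degree-1 chord of B minor, so it is the borrowed i.

ii°, bVII, i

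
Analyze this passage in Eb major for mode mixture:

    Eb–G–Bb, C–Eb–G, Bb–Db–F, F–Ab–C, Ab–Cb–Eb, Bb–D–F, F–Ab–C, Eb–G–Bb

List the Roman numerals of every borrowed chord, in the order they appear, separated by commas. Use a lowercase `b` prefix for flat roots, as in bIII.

Eb major has the diatonic set Eb, Fm, Gm, Ab, Bb, Cm, Ddim. Of the given chords, Eb–G–Bb = Eb, C–Eb–G = Cm, F–Ab–C = Fm and Bb–D–F = Bb are diatonic. Bb–Db–F is not: scale degree 5 in Eb major carries Bb (V). In Eb minor the chord on that degree is Bbm, so here it functions as v, borrowed from the parallel minor. Ab–Cb–Eb doesn't fit — on degree 4 Eb major would have Ab (IV). Abm is the degree-4 chord of Eb minor, so it is the borrowed iv.

v, iv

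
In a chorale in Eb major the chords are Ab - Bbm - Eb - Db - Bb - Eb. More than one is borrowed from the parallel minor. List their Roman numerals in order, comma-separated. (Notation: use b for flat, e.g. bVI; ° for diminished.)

Eb major has the diatonic set Eb, Fm, Gm, Ab, Bb, Cm, Ddim. Ab, Eb and Bb are all diatonic. Bbm (Bb–Db–F) doesn't fit — on degree 5 Eb major would have Bb (V). Bbm is the degree-5 chord of Eb minor, so it is the borrowed v. But Db (Db–F–Ab) is foreign: the diatonic vii° on degree 7 is Ddim, whereas Db comes from Eb minor. It is labeled bVII.

v, bVII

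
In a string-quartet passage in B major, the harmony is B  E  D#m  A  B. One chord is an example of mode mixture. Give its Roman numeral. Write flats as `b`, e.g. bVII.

The diatonic triads in B major are B, C#m, D#m, E, F#, G#m, A#dim. B, E and D#m are all diatonic. But A (A–C#–E) is foreign: the diatonic vii° on degree 7 is A#dim, whereas A comes from B minor. It is labeled bVII.

bVII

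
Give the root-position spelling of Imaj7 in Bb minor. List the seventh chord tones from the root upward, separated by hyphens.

The root, Bb, is scale degree 1 — the same note in Bb minor and Bb major; only the chord quality changes. Stacking thirds in Bb major on Bb gives Bb–D–F–A.

Bb-D-F-A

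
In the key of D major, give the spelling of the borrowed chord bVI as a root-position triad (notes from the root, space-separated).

Bb D F

bVI is built on the lowered scale degree 6. In D major degree 6 is B; lowered it becomes Bb. Building the major chord from the parallel minor on Bb: Bb–D–F.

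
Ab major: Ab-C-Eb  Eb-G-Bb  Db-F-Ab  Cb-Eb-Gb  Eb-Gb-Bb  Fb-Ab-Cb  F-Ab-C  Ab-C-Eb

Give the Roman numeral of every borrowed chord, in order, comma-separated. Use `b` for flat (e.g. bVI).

bIII, v, bVI

Ab major has the diatonic set Ab, Bbm, Cm, Db, Eb, Fm, Gdim. Of the given chords, Ab–C–Eb = Ab, Eb–G–Bb = Eb, Db–F–Ab = Db and F–Ab–C = Fm are diatonic. Cb–Eb–Gb is not: scale degree 3 in Ab major carries Cm (iii). In Ab minor the chord on that degree is Cb, so here it functions as bIII, borrowed from the parallel minor. Eb–Gb–Bb is not: scale degree 5 in Ab major carries Eb (V). In Ab minor the chord on that degree is Ebm, so here it functions as v, borrowed from the parallel minor. Fb–Ab–Cb doesn't fit — on degree 6 Ab major would have Fm (vi). Fb is the degree-6 chord of Ab minor, so it is the borrowed bVI.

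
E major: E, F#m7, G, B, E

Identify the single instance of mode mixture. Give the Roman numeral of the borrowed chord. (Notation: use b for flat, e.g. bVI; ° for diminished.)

bIII

In E major the diatonic chords are E, F#m, G#m, A, B, C#m, D#dim. E, F#m7 and B are all diatonic. G (G–B–D) doesn't fit — on degree 3 E major would have G#m (iii). G is the degree-3 chord of E minor, so it is the borrowed bIII.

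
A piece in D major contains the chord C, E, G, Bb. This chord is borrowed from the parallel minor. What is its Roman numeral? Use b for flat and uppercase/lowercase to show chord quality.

In D major scale degree 7 is C#; C is its lowered form, from D minor. C–E–G–Bb is a dominant-seventh chord — the form found in D minor, not the diatonic vii° (C#dim). Borrowed into D major it is written bVII7.

bVII7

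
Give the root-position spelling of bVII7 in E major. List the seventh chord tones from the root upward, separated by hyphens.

D-F#-A-C

bVII7 is built on the lowered scale degree 7. In E major degree 7 is D#; lowered it becomes D. In E minor the chord on D is D–F#–A–C.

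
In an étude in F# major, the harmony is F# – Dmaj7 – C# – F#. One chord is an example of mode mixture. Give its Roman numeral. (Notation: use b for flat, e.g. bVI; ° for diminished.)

bVImaj7

The diatonic triads in F# major are F#, G#m, A#m, B, C#, D#m, E#dim. F# and C# are both diatonic. But Dmaj7 (D–F#–A–C#) is foreign: the diatonic vi on degree 6 is D#m, whereas Dmaj7 comes from F# minor. It is labeled bVImaj7.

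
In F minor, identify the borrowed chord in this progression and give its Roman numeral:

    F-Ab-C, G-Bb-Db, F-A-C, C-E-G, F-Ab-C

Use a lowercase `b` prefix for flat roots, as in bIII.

I

In F minor (with V from harmonic minor) the diatonic chords are Fm, Gdim, Ab, Bbm, C, Db, Eb. F–Ab–C = Fm, G–Bb–Db = Gdim and C–E–G = C all belong to that set. F–A–C is not: scale degree 1 in F minor carries Fm (i). In F major the chord on that degree is F, so here it functions as I, borrowed from the parallel major.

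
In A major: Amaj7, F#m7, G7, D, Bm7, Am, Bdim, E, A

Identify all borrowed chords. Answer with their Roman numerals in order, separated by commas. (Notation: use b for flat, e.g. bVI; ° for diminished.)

bVII7, i, ii°

The diatonic triads in A major are A, Bm, C#m, D, E, F#m, G#dim. Amaj7, F#m7, D, Bm7, E and A all belong to that set. G7 (G–B–D–F) doesn't fit — on degree 7 A major would have G#dim (vii°). G7 is the degree-7 chord of A minor, so it is the borrowed bVII7. Am (A–C–E) is not: scale degree 1 in A major carries A (I). In A minor the chord on that degree is Am, so here it functions as i, borrowed from the parallel minor. Bdim (B–D–F) doesn't fit — on degree 2 A major would have Bm (ii). Bdim is the degree-2 chord of A minor, so it is the borrowed ii°.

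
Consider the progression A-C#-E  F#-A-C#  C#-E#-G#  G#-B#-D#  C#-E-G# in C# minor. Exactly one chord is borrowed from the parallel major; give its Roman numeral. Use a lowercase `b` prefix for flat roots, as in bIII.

I

The diatonic triads in C# minor (with V from harmonic minor) are C#m, D#dim, E, F#m, G#, A, B. Of the given chords, A–C#–E = A, F#–A–C# = F#m, G#–B#–D# = G# and C#–E–G# = C#m are diatonic. C#–E#–G# doesn't fit — on degree 1 C# minor would have C#m (i). C# is the degree-1 chord of C# major, so it is the borrowed I.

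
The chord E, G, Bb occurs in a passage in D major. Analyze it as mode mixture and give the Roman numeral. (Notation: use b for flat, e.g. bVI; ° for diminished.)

ii°

The root E is the diatonic 2nd degree of D major; the borrowing shows in the chord quality. The diatonic chord on degree 2 would be Em (ii), but E–G–Bb is the diminished chord from D minor. As a borrowed chord it is labeled ii°.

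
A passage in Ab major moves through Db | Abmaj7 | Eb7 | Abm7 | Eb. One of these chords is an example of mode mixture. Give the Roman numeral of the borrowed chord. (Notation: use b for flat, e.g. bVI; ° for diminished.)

i7

Ab major has the diatonic set Ab, Bbm, Cm, Db, Eb, Fm, Gdim. Db, Abmaj7, Eb7 and Eb are all diatonic. Abm7 (Ab–Cb–Eb–Gb) doesn't fit — on degree 1 Ab major would have Ab (I). Abm7 is the degree-1 chord of Ab minor, so it is the borrowed i7.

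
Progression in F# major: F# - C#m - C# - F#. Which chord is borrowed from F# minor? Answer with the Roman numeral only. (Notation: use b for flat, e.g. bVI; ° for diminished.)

F# major has the diatonic set F#, G#m, A#m, B, C#, D#m, E#dim. F# and C# both belong to that set. But C#m (C#–E–G#) is foreign: the diatonic V on degree 5 is C#, whereas C#m comes from F# minor. It is labeled v.

v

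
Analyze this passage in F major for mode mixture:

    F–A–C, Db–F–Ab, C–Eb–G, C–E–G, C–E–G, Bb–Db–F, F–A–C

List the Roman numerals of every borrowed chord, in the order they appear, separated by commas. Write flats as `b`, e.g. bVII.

bVI, v, iv

F major has the diatonic set F, Gm, Am, Bb, C, Dm, Edim. F–A–C = F and C–E–G = C are both diatonic. Db–F–Ab is not: scale degree 6 in F major carries Dm (vi). In F minor the chord on that degree is Db, so here it functions as bVI, borrowed from the parallel minor. C–Eb–G doesn't fit — on degree 5 F major would have C (V). Cm is the degree-5 chord of F minor, so it is the borrowed v. Bb–Db–F is not: scale degree 4 in F major carries Bb (IV). In F minor the chord on that degree is Bbm, so here it functions as iv, borrowed from the parallel minor.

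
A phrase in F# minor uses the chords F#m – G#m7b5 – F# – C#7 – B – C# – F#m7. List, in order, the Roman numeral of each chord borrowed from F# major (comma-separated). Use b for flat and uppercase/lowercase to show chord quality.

I, IV

The diatonic triads in F# minor (with V from harmonic minor) are F#m, G#dim, A, Bm, C#, D, E. F#m, G#m7b5, C#7, C# and F#m7 all belong to that set. F# (F#–A#–C#) doesn't fit — on degree 1 F# minor would have F#m (i). F# is the degree-1 chord of F# major, so it is the borrowed I. But B (B–D#–F#) is foreign: the diatonic iv on degree 4 is Bm, whereas B comes from F# major. It is labeled IV.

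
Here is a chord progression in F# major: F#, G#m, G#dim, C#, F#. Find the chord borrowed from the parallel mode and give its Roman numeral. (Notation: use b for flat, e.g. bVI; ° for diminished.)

ii°

F# major has the diatonic set F#, G#m, A#m, B, C#, D#m, E#dim. F#, G#m and C# all belong to that set. But G#dim (G#–B–D) is foreign: the diatonic ii on degree 2 is G#m, whereas G#dim comes from F# minor. It is labeled ii°.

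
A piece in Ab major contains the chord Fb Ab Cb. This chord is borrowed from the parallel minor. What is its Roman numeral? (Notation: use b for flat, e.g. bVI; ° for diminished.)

The root Fb is the lowered 6th scale degree — diatonically Ab major has F there. Fb–Ab–Cb is a major chord — the form found in Ab minor, not the diatonic vi (Fm). Borrowed into Ab major it is written bVI.

bVI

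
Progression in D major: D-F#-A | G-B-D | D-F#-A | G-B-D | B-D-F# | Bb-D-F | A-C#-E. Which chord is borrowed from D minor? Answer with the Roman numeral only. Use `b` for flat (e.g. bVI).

bVI

In D major the diatonic chords are D, Em, F#m, G, A, Bm, C#dim. Of the given chords, D–F#–A = D, G–B–D = G, B–D–F# = Bm and A–C#–E = A are diatonic. Bb–D–F doesn't fit — on degree 6 D major would have Bm (vi). Bb is the degree-6 chord of D minor, so it is the borrowed bVI.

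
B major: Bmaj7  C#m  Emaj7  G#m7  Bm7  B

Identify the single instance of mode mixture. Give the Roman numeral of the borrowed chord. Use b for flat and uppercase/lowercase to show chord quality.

i7

B major has the diatonic set B, C#m, D#m, E, F#, G#m, A#dim. Bmaj7, C#m, Emaj7, G#m7 and B are all diatonic. But Bm7 (B–D–F#–A) is foreign: the diatonic I on degree 1 is B, whereas Bm7 comes from B minor. It is labeled i7.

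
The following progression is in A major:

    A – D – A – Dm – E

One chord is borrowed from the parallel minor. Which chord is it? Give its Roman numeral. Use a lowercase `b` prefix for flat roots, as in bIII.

iv

In A major the diatonic chords are A, Bm, C#m, D, E, F#m, G#dim. A, D and E are all diatonic. Dm (D–F–A) is not: scale degree 4 in A major carries D (IV). In A minor the chord on that degree is Dm, so here it functions as iv, borrowed from the parallel minor.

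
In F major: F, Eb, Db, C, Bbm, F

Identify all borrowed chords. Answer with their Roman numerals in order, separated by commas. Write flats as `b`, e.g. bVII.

In F major the diatonic chords are F, Gm, Am, Bb, C, Dm, Edim. Of the given chords, F and C are diatonic. Eb (Eb–G–Bb) is not: scale degree 7 in F major carries Edim (vii°). In F minor the chord on that degree is Eb, so here it functions as bVII, borrowed from the parallel minor. Db (Db–F–Ab) doesn't fit — on degree 6 F major would have Dm (vi). Db is the degree-6 chord of F minor, so it is the borrowed bVI. But Bbm (Bb–Db–F) is foreign: the diatonic IV on degree 4 is Bb, whereas Bbm comes from F minor. It is labeled iv.

bVII, bVI, iv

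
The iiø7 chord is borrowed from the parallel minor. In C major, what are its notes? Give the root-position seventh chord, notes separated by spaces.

D F Ab C

iiø7 is built on scale degree 2, which is D in both C major and its parallel. In C minor the chord on D is D–F–Ab–C.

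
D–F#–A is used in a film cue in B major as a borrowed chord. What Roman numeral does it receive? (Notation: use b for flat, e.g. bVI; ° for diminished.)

In B major scale degree 3 is D#; D is its lowered form, from B minor. D–F#–A is a major chord — the form found in B minor, not the diatonic iii (D#m). Borrowed into B major it is written bIII.

bIII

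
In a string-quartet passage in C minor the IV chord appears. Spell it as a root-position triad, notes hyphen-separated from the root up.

The root, F, is scale degree 4 — the same note in C minor and C major; only the chord quality changes. In C major the chord on F is F–A–C.

F-A-C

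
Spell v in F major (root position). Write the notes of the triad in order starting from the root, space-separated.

The root, C, is scale degree 5 — the same note in F major and F minor; only the chord quality changes. Building the minor chord from the parallel minor on C: C–Eb–G.

C Eb G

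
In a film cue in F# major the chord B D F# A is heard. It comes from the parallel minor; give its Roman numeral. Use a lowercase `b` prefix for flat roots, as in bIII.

The root B is the diatonic 4th degree of F# major; the borrowing shows in the chord quality. The diatonic chord on degree 4 would be B (IV), but B–D–F#–A is the minor-seventh chord from F# minor. As a borrowed chord it is labeled iv7.

iv7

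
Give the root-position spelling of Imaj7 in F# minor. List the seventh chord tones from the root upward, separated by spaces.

Imaj7 is built on scale degree 1, which is F# in both F# minor and its parallel. In F# major the chord on F# is F#–A#–C#–E#.

F# A# C# E#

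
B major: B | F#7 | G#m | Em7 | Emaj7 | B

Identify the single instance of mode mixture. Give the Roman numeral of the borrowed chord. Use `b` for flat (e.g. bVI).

B major has the diatonic set B, C#m, D#m, E, F#, G#m, A#dim. B, F#7, G#m and Emaj7 are all diatonic. But Em7 (E–G–B–D) is foreign: the diatonic IV on degree 4 is E, whereas Em7 comes from B minor. It is labeled iv7.

iv7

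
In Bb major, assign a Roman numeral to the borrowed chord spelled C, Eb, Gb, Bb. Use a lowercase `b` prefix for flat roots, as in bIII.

iiø7

C is scale degree 2 in Bb major. Diatonically Bb major has Cm (ii) on that degree; C–Eb–Gb–Bb is instead the half-diminished-seventh chord native to Bb minor, so it takes the label iiø7.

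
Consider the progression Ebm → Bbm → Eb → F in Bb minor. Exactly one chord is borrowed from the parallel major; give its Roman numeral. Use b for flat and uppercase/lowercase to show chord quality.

IV

Bb minor has the diatonic set Bbm, Cdim, Db, Ebm, F, Gb, Ab (with V from harmonic minor). Of the given chords, Ebm, Bbm and F are diatonic. Eb (Eb–G–Bb) is not: scale degree 4 in Bb minor carries Ebm (iv). In Bb major the chord on that degree is Eb, so here it functions as IV, borrowed from the parallel major.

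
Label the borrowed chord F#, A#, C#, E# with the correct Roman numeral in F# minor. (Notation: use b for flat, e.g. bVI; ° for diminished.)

The root F# is the diatonic 1st degree of F# minor; the borrowing shows in the chord quality. Diatonically F# minor has F#m (i) on that degree; F#–A#–C#–E# is instead the major-seventh chord native to F# major, so it takes the label Imaj7.

Imaj7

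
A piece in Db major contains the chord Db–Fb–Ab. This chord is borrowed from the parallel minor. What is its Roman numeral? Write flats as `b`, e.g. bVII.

The root Db is the diatonic 1st degree of Db major; the borrowing shows in the chord quality. The diatonic chord on degree 1 would be Db (I), but Db–Fb–Ab is the minor chord from Db minor. As a borrowed chord it is labeled i.

i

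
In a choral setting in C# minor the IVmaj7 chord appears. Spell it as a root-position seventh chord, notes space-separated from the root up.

The root, F#, is scale degree 4 — the same note in C# minor and C# major; only the chord quality changes. Building the major-seventh chord from the parallel major on F#: F#–A#–C#–E#.

F# A# C# E#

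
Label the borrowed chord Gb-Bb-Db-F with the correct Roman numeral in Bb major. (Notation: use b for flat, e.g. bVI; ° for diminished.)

bVImaj7

The root Gb is the lowered 6th scale degree — diatonically Bb major has G there. The diatonic chord on degree 6 would be Gm (vi), but Gb–Bb–Db–F is the major-seventh chord from Bb minor. As a borrowed chord it is labeled bVImaj7.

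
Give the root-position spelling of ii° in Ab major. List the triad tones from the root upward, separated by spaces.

Bb Db Fb

The root, Bb, is scale degree 2 — the same note in Ab major and Ab minor; only the chord quality changes. Building the diminished chord from the parallel minor on Bb: Bb–Db–Fb.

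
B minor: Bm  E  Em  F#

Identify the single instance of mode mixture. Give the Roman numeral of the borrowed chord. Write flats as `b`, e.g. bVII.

In B minor (with V from harmonic minor) the diatonic chords are Bm, C#dim, D, Em, F#, G, A. Of the given chords, Bm, Em and F# are diatonic. E (E–G#–B) doesn't fit — on degree 4 B minor would have Em (iv). E is the degree-4 chord of B major, so it is the borrowed IV.

IV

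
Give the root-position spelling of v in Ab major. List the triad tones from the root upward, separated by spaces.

Eb Gb Bb

The root, Eb, is scale degree 5 — the same note in Ab major and Ab minor; only the chord quality changes. Stacking thirds in Ab minor on Eb gives Eb–Gb–Bb.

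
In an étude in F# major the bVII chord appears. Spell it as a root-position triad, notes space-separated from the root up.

The root of bVII is the lowered 7th degree: E# becomes E. Stacking thirds in F# minor on E gives E–G#–B.

E G# B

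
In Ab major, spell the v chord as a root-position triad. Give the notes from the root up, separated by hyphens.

The root, Eb, is scale degree 5 — the same note in Ab major and Ab minor; only the chord quality changes. Stacking thirds in Ab minor on Eb gives Eb–Gb–Bb.

Eb-Gb-Bb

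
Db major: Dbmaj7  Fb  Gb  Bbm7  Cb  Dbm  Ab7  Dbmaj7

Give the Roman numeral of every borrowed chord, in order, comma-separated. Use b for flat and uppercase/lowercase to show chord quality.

Db major has the diatonic set Db, Ebm, Fm, Gb, Ab, Bbm, Cdim. Dbmaj7, Gb, Bbm7 and Ab7 all belong to that set. But Fb (Fb–Ab–Cb) is foreign: the diatonic iii on degree 3 is Fm, whereas Fb comes from Db minor. It is labeled bIII. Cb (Cb–Eb–Gb) is not: scale degree 7 in Db major carries Cdim (vii°). In Db minor the chord on that degree is Cb, so here it functions as bVII, borrowed from the parallel minor. Dbm (Db–Fb–Ab) is not: scale degree 1 in Db major carries Db (I). In Db minor the chord on that degree is Dbm, so here it functions as i, borrowed from the parallel minor.

bIII, bVII, i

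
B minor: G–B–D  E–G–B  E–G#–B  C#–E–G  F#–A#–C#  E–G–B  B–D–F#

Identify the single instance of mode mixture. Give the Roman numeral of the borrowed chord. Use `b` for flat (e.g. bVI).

IV

B minor has the diatonic set Bm, C#dim, D, Em, F#, G, A (with V from harmonic minor). G–B–D = G, E–G–B = Em, C#–E–G = C#dim, F#–A#–C# = F# and B–D–F# = Bm are all diatonic. E–G#–B doesn't fit — on degree 4 B minor would have Em (iv). E is the degree-4 chord of B major, so it is the borrowed IV.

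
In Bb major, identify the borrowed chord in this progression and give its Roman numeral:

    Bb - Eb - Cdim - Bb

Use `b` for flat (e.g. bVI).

ii°

Bb major has the diatonic set Bb, Cm, Dm, Eb, F, Gm, Adim. Of the given chords, Bb and Eb are diatonic. Cdim (C–Eb–Gb) is not: scale degree 2 in Bb major carries Cm (ii). In Bb minor the chord on that degree is Cdim, so here it functions as ii°, borrowed from the parallel minor.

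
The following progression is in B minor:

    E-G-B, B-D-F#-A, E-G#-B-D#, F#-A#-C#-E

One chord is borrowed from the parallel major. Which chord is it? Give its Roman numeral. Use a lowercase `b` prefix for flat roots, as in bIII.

In B minor (with V from harmonic minor) the diatonic chords are Bm, C#dim, D, Em, F#, G, A. Of the given chords, E–G–B = Em, B–D–F#–A = Bm7 and F#–A#–C#–E = F#7 are diatonic. E–G#–B–D# doesn't fit — on degree 4 B minor would have Em (iv). Emaj7 is the degree-4 chord of B major, so it is the borrowed IVmaj7.

IVmaj7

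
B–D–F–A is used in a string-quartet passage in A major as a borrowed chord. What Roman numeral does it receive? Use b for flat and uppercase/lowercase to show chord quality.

iiø7

The root B is the diatonic 2nd degree of A major; the borrowing shows in the chord quality. Diatonically A major has Bm (ii) on that degree; B–D–F–A is instead the half-diminished-seventh chord native to A minor, so it takes the label iiø7.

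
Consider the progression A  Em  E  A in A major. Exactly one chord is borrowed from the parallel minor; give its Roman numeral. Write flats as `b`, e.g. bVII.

v

In A major the diatonic chords are A, Bm, C#m, D, E, F#m, G#dim. A and E both belong to that set. Em (E–G–B) doesn't fit — on degree 5 A major would have E (V). Em is the degree-5 chord of A minor, so it is the borrowed v.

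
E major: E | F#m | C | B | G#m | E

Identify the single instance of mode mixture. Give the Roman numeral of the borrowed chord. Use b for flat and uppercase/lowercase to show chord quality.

E major has the diatonic set E, F#m, G#m, A, B, C#m, D#dim. E, F#m, B and G#m all belong to that set. C (C–E–G) doesn't fit — on degree 6 E major would have C#m (vi). C is the degree-6 chord of E minor, so it is the borrowed bVI.

bVI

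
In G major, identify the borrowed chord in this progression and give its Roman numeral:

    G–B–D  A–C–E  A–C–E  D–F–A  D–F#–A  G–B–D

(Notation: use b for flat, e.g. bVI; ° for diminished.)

v

The diatonic triads in G major are G, Am, Bm, C, D, Em, F#dim. Of the given chords, G–B–D = G, A–C–E = Am and D–F#–A = D are diatonic. But D–F–A is foreign: the diatonic V on degree 5 is D, whereas Dm comes from G minor. It is labeled v.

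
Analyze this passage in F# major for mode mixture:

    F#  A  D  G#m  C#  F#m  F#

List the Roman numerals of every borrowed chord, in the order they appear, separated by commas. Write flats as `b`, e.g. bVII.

bIII, bVI, i

The diatonic triads in F# major are F#, G#m, A#m, B, C#, D#m, E#dim. F#, G#m and C# are all diatonic. But A (A–C#–E) is foreign: the diatonic iii on degree 3 is A#m, whereas A comes from F# minor. It is labeled bIII. But D (D–F#–A) is foreign: the diatonic vi on degree 6 is D#m, whereas D comes from F# minor. It is labeled bVI. But F#m (F#–A–C#) is foreign: the diatonic I on degree 1 is F#, whereas F#m comes from F# minor. It is labeled i.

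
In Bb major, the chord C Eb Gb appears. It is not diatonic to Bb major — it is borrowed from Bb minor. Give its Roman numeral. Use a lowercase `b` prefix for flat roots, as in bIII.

C is scale degree 2 in Bb major. C–Eb–Gb is a diminished chord — the form found in Bb minor, not the diatonic ii (Cm). Borrowed into Bb major it is written ii°.

ii°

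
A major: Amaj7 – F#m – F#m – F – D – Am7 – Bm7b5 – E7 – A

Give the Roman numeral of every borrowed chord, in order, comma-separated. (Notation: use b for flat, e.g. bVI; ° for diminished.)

In A major the diatonic chords are A, Bm, C#m, D, E, F#m, G#dim. Of the given chords, Amaj7, F#m, D, E7 and A are diatonic. F (F–A–C) is not: scale degree 6 in A major carries F#m (vi). In A minor the chord on that degree is F, so here it functions as bVI, borrowed from the parallel minor. Am7 (A–C–E–G) doesn't fit — on degree 1 A major would have A (I). Am7 is the degree-1 chord of A minor, so it is the borrowed i7. Bm7b5 (B–D–F–A) is not: scale degree 2 in A major carries Bm (ii). In A minor the chord on that degree is Bm7b5, so here it functions as iiø7, borrowed from the parallel minor.

bVI, i7, iiø7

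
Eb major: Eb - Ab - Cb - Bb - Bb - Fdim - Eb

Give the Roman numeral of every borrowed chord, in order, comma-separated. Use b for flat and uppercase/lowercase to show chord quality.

The diatonic triads in Eb major are Eb, Fm, Gm, Ab, Bb, Cm, Ddim. Eb, Ab and Bb all belong to that set. Cb (Cb–Eb–Gb) is not: scale degree 6 in Eb major carries Cm (vi). In Eb minor the chord on that degree is Cb, so here it functions as bVI, borrowed from the parallel minor. Fdim (F–Ab–Cb) is not: scale degree 2 in Eb major carries Fm (ii). In Eb minor the chord on that degree is Fdim, so here it functions as ii°, borrowed from the parallel minor.

bVI, ii°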